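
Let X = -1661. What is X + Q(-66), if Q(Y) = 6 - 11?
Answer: -1666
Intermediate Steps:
Q(Y) = -5
X + Q(-66) = -1661 - 5 = -1666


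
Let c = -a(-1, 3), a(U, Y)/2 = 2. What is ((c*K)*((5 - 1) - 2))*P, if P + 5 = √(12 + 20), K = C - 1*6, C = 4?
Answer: -80 + 64*√2 ≈ 10.510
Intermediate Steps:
K = -2 (K = 4 - 1*6 = 4 - 6 = -2)
a(U, Y) = 4 (a(U, Y) = 2*2 = 4)
P = -5 + 4*√2 (P = -5 + √(12 + 20) = -5 + √32 = -5 + 4*√2 ≈ 0.65685)
c = -4 (c = -1*4 = -4)
((c*K)*((5 - 1) - 2))*P = ((-4*(-2))*((5 - 1) - 2))*(-5 + 4*√2) = (8*(4 - 2))*(-5 + 4*√2) = (8*2)*(-5 + 4*√2) = 16*(-5 + 4*√2) = -80 + 64*√2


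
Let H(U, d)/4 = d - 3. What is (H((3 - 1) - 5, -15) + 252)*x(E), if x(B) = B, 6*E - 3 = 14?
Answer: 510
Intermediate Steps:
H(U, d) = -12 + 4*d (H(U, d) = 4*(d - 3) = 4*(-3 + d) = -12 + 4*d)
E = 17/6 (E = 1/2 + (1/6)*14 = 1/2 + 7/3 = 17/6 ≈ 2.8333)
(H((3 - 1) - 5, -15) + 252)*x(E) = ((-12 + 4*(-15)) + 252)*(17/6) = ((-12 - 60) + 252)*(17/6) = (-72 + 252)*(17/6) = 180*(17/6) = 510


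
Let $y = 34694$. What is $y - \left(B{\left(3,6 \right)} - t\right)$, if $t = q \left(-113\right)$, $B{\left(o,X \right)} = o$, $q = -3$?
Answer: $35030$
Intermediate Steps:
$t = 339$ ($t = \left(-3\right) \left(-113\right) = 339$)
$y - \left(B{\left(3,6 \right)} - t\right) = 34694 - \left(3 - 339\right) = 34694 - -336 = 34694 + 336 = 35030$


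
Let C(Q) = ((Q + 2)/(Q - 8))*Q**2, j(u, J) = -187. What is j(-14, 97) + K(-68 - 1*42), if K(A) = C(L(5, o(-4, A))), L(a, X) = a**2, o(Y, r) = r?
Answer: 13696/17 ≈ 805.65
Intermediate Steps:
C(Q) = Q**2*(2 + Q)/(-8 + Q) (C(Q) = ((2 + Q)/(-8 + Q))*Q**2 = Q**2*(2 + Q)/(-8 + Q))
K(A) = 16875/17 (K(A) = (5**2)**2*(2 + 5**2)/(-8 + 5**2) = 25**2*(2 + 25)/(-8 + 25) = 625*27/17 = 625*(1/17)*27 = 16875/17)
j(-14, 97) + K(-68 - 1*42) = -187 + 16875/17 = 13696/17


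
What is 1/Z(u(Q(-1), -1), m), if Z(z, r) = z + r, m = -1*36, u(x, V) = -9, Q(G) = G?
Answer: -1/45 ≈ -0.022222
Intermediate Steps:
m = -36
Z(z, r) = r + z
1/Z(u(Q(-1), -1), m) = 1/(-36 - 9) = 1/(-45) = -1/45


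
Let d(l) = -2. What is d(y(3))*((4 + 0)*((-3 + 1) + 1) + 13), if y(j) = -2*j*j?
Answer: -18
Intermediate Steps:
y(j) = -2*j²
d(y(3))*((4 + 0)*((-3 + 1) + 1) + 13) = -2*((4 + 0)*((-3 + 1) + 1) + 13) = -2*(4*(-2 + 1) + 13) = -2*(4*(-1) + 13) = -2*(-4 + 13) = -2*9 = -18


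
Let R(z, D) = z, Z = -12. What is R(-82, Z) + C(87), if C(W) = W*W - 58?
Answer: 7429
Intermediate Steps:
C(W) = -58 + W² (C(W) = W² - 58 = -58 + W²)
R(-82, Z) + C(87) = -82 + (-58 + 87²) = -82 + (-58 + 7569) = -82 + 7511 = 7429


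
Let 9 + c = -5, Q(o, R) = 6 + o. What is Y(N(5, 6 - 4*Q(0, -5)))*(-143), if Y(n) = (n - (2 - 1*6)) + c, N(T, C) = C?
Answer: 4004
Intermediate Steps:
c = -14 (c = -9 - 5 = -14)
Y(n) = -10 + n (Y(n) = (n - (2 - 1*6)) - 14 = (n - (2 - 6)) - 14 = (n - 1*(-4)) - 14 = (n + 4) - 14 = (4 + n) - 14 = -10 + n)
Y(N(5, 6 - 4*Q(0, -5)))*(-143) = (-10 + (6 - 4*(6 + 0)))*(-143) = (-10 + (6 - 4*6))*(-143) = (-10 + (6 - 24))*(-143) = (-10 - 18)*(-143) = -28*(-143) = 4004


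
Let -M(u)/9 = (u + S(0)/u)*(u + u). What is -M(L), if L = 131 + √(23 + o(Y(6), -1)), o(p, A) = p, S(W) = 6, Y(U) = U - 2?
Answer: 309492 + 14148*√3 ≈ 3.3400e+5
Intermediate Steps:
Y(U) = -2 + U
L = 131 + 3*√3 (L = 131 + √(23 + (-2 + 6)) = 131 + √(23 + 4) = 131 + √27 = 131 + 3*√3 ≈ 136.20)
M(u) = -18*u*(u + 6/u) (M(u) = -9*(u + 6/u)*(u + u) = -9*(u + 6/u)*2*u = -18*u*(u + 6/u))
-M(L) = -(-108 - 18*(131 + 3*√3)²) = 108 + 18*(131 + 3*√3)²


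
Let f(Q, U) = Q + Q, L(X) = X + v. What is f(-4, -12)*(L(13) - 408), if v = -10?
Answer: 3240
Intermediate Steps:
L(X) = -10 + X (L(X) = X - 10 = -10 + X)
f(Q, U) = 2*Q
f(-4, -12)*(L(13) - 408) = (2*(-4))*((-10 + 13) - 408) = -8*(3 - 408) = -8*(-405) = 3240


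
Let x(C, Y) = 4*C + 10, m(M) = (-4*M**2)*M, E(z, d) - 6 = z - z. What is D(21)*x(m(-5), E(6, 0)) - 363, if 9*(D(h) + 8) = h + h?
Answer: -7063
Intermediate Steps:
E(z, d) = 6 (E(z, d) = 6 + (z - z) = 6 + 0 = 6)
D(h) = -8 + 2*h/9 (D(h) = -8 + (h + h)/9 = -8 + (2*h)/9 = -8 + 2*h/9)
m(M) = -4*M**3
x(C, Y) = 10 + 4*C
D(21)*x(m(-5), E(6, 0)) - 363 = (-8 + (2/9)*21)*(10 + 4*(-4*(-5)**3)) - 363 = (-8 + 14/3)*(10 + 4*(-4*(-125))) - 363 = -10*(10 + 4*500)/3 - 363 = -10*(10 + 2000)/3 - 363 = -10/3*2010 - 363 = -6700 - 363 = -7063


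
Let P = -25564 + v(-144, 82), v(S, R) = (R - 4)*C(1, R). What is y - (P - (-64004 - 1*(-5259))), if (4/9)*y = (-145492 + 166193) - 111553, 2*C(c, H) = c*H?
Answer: -240796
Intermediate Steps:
C(c, H) = H*c/2 (C(c, H) = (c*H)/2 = (H*c)/2 = H*c/2)
v(S, R) = R*(-4 + R)/2 (v(S, R) = (R - 4)*((½)*R*1) = (-4 + R)*(R/2) = R*(-4 + R)/2)
P = -22366 (P = -25564 + (½)*82*(-4 + 82) = -25564 + (½)*82*78 = -25564 + 3198 = -22366)
y = -204417 (y = 9*((-145492 + 166193) - 111553)/4 = 9*(20701 - 111553)/4 = (9/4)*(-90852) = -204417)
y - (P - (-64004 - 1*(-5259))) = -204417 - (-22366 - (-64004 - 1*(-5259))) = -204417 - (-22366 - (-64004 + 5259)) = -204417 - (-22366 - 1*(-58745)) = -204417 - (-22366 + 58745) = -204417 - 1*36379 = -204417 - 36379 = -240796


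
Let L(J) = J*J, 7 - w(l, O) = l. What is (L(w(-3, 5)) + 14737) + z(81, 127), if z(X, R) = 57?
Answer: 14894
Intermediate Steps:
w(l, O) = 7 - l
L(J) = J**2
(L(w(-3, 5)) + 14737) + z(81, 127) = ((7 - 1*(-3))**2 + 14737) + 57 = ((7 + 3)**2 + 14737) + 57 = (10**2 + 14737) + 57 = (100 + 14737) + 57 = 14837 + 57 = 14894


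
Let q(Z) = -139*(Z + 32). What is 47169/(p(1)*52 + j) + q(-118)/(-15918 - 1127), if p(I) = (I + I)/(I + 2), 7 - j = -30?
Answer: 481883341/732935 ≈ 657.47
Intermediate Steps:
j = 37 (j = 7 - 1*(-30) = 7 + 30 = 37)
p(I) = 2*I/(2 + I) (p(I) = (2*I)/(2 + I) = 2*I/(2 + I))
q(Z) = -4448 - 139*Z (q(Z) = -139*(32 + Z) = -4448 - 139*Z)
47169/(p(1)*52 + j) + q(-118)/(-15918 - 1127) = 47169/((2*1/(2 + 1))*52 + 37) + (-4448 - 139*(-118))/(-15918 - 1127) = 47169/((2*1/3)*52 + 37) + (-4448 + 16402)/(-17045) = 47169/((2*1*(1/3))*52 + 37) + 11954*(-1/17045) = 47169/((2/3)*52 + 37) - 11954/17045 = 47169/(104/3 + 37) - 11954/17045 = 47169/(215/3) - 11954/17045 = 47169*(3/215) - 11954/17045 = 141507/215 - 11954/17045 = 481883341/732935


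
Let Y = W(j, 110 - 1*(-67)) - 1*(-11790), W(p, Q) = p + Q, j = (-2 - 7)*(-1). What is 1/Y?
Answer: 1/11976 ≈ 8.3500e-5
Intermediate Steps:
j = 9 (j = -9*(-1) = 9)
W(p, Q) = Q + p
Y = 11976 (Y = ((110 - 1*(-67)) + 9) - 1*(-11790) = ((110 + 67) + 9) + 11790 = (177 + 9) + 11790 = 186 + 11790 = 11976)
1/Y = 1/11976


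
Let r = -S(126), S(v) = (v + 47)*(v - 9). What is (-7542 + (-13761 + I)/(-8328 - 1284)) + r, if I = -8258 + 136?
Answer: -267028313/9612 ≈ -27781.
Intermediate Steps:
I = -8122
S(v) = (-9 + v)*(47 + v) (S(v) = (47 + v)*(-9 + v) = (-9 + v)*(47 + v))
r = -20241 (r = -(-423 + 126² + 38*126) = -(-423 + 15876 + 4788) = -1*20241 = -20241)
(-7542 + (-13761 + I)/(-8328 - 1284)) + r = (-7542 + (-13761 - 8122)/(-8328 - 1284)) - 20241 = (-7542 - 21883/(-9612)) - 20241 = (-7542 - 21883*(-1/9612)) - 20241 = (-7542 + 21883/9612) - 20241 = -72471821/9612 - 20241 = -267028313/9612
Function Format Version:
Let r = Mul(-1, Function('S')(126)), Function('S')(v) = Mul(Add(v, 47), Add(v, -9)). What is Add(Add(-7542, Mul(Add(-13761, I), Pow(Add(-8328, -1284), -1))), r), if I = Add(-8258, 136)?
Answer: Rational(-267028313, 9612) ≈ -27781.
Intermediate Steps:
I = -8122
Function('S')(v) = Mul(Add(-9, v), Add(47, v)) (Function('S')(v) = Mul(Add(47, v), Add(-9, v)) = Mul(Add(-9, v), Add(47, v)))
r = -20241 (r = Mul(-1, Add(-423, Pow(126, 2), Mul(38, 126))) = Mul(-1, Add(-423, 15876, 4788)) = Mul(-1, 20241) = -20241)
Add(Add(-7542, Mul(Add(-13761, I), Pow(Add(-8328, -1284), -1))), r) = Add(Add(-7542, Mul(Add(-13761, -8122), Pow(Add(-8328, -1284), -1))), -20241) = Add(Add(-7542, Mul(-21883, Pow(-9612, -1))), -20241) = Add(Add(-7542, Mul(-21883, Rational(-1, 9612))), -20241) = Add(Add(-7542, Rational(21883, 9612)), -20241) = Add(Rational(-72471821, 9612), -20241) = Rational(-267028313, 9612)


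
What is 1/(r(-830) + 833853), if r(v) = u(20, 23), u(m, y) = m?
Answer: 1/833873 ≈ 1.1992e-6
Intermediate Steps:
r(v) = 20
1/(r(-830) + 833853) = 1/(20 + 833853) = 1/833873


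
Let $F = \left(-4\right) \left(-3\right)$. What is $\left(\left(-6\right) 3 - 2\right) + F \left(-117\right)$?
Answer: $-1424$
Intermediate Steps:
$F = 12$
$\left(\left(-6\right) 3 - 2\right) + F \left(-117\right) = \left(\left(-6\right) 3 - 2\right) + 12 \left(-117\right) = \left(-18 - 2\right) - 1404 = -20 - 1404 = -1424$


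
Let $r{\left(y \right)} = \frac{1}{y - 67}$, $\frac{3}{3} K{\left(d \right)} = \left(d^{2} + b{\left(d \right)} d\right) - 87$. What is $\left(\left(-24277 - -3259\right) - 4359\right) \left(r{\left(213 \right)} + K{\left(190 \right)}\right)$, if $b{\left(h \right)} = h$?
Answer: $- \frac{267181719123}{146} \approx -1.83 \cdot 10^{9}$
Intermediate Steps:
$K{\left(d \right)} = -87 + 2 d^{2}$ ($K{\left(d \right)} = \left(d^{2} + d d\right) - 87 = \left(d^{2} + d^{2}\right) - 87 = 2 d^{2} - 87 = -87 + 2 d^{2}$)
$r{\left(y \right)} = \frac{1}{-67 + y}$
$\left(\left(-24277 - -3259\right) - 4359\right) \left(r{\left(213 \right)} + K{\left(190 \right)}\right) = \left(\left(-24277 - -3259\right) - 4359\right) \left(\frac{1}{-67 + 213} - \left(87 - 2 \cdot 190^{2}\right)\right) = \left(\left(-24277 + 3259\right) - 4359\right) \left(\frac{1}{146} + \left(-87 + 2 \cdot 36100\right)\right) = \left(-21018 - 4359\right) \left(\frac{1}{146} + \left(-87 + 72200\right)\right) = - 25377 \left(\frac{1}{146} + 72113\right) = \left(-25377\right) \frac{10528499}{146} = - \frac{267181719123}{146}$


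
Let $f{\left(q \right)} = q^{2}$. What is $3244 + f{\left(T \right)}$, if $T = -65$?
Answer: $7469$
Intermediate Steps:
$3244 + f{\left(T \right)} = 3244 + \left(-65\right)^{2} = 3244 + 4225 = 7469$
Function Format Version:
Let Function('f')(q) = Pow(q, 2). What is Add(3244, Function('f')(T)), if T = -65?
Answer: 7469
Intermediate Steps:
Add(3244, Function('f')(T)) = Add(3244, Pow(-65, 2)) = Add(3244, 4225) = 7469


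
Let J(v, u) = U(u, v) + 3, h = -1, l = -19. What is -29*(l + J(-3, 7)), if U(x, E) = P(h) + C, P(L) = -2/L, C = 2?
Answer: 348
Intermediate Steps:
U(x, E) = 4 (U(x, E) = -2/(-1) + 2 = -2*(-1) + 2 = 2 + 2 = 4)
J(v, u) = 7 (J(v, u) = 4 + 3 = 7)
-29*(l + J(-3, 7)) = -29*(-19 + 7) = -29*(-12) = 348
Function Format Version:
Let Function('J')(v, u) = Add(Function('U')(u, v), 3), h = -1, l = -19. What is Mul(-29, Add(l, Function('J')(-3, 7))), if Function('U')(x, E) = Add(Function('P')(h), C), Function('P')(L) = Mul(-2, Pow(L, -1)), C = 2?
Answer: 348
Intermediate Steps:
Function('U')(x, E) = 4 (Function('U')(x, E) = Add(Mul(-2, Pow(-1, -1)), 2) = Add(Mul(-2, -1), 2) = Add(2, 2) = 4)
Function('J')(v, u) = 7 (Function('J')(v, u) = Add(4, 3) = 7)
Mul(-29, Add(l, Function('J')(-3, 7))) = Mul(-29, Add(-19, 7)) = Mul(-29, -12) = 348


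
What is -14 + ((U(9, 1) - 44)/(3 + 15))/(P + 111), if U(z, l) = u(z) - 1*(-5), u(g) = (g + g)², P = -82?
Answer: -2341/174 ≈ -13.454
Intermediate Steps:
u(g) = 4*g² (u(g) = (2*g)² = 4*g²)
U(z, l) = 5 + 4*z² (U(z, l) = 4*z² - 1*(-5) = 4*z² + 5 = 5 + 4*z²)
-14 + ((U(9, 1) - 44)/(3 + 15))/(P + 111) = -14 + (((5 + 4*9²) - 44)/(3 + 15))/(-82 + 111) = -14 + (((5 + 4*81) - 44)/18)/29 = -14 + (((5 + 324) - 44)*(1/18))*(1/29) = -14 + ((329 - 44)*(1/18))*(1/29) = -14 + (285*(1/18))*(1/29) = -14 + (95/6)*(1/29) = -14 + 95/174 = -2341/174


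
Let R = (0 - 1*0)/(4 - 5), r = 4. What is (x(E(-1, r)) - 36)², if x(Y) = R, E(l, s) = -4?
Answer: 1296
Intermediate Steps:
R = 0 (R = (0 + 0)/(-1) = 0*(-1) = 0)
x(Y) = 0
(x(E(-1, r)) - 36)² = (0 - 36)² = (-36)² = 1296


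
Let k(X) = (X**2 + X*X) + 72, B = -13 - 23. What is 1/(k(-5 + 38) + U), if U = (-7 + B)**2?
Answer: 1/4099 ≈ 0.00024396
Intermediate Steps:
B = -36
k(X) = 72 + 2*X**2 (k(X) = (X**2 + X**2) + 72 = 2*X**2 + 72 = 72 + 2*X**2)
U = 1849 (U = (-7 - 36)**2 = (-43)**2 = 1849)
1/(k(-5 + 38) + U) = 1/((72 + 2*(-5 + 38)**2) + 1849) = 1/((72 + 2*33**2) + 1849) = 1/((72 + 2*1089) + 1849) = 1/((72 + 2178) + 1849) = 1/(2250 + 1849) = 1/4099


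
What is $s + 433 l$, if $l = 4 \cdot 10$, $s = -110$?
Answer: $17210$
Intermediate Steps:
$l = 40$
$s + 433 l = -110 + 433 \cdot 40 = -110 + 17320 = 17210$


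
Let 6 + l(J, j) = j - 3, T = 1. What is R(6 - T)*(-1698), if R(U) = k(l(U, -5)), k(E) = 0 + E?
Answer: 23772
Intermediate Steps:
l(J, j) = -9 + j (l(J, j) = -6 + (j - 3) = -6 + (-3 + j) = -9 + j)
k(E) = E
R(U) = -14 (R(U) = -9 - 5 = -14)
R(6 - T)*(-1698) = -14*(-1698) = 23772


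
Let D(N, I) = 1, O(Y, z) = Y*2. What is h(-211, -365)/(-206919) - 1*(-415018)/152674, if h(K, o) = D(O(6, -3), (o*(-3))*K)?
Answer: 42937478434/15795575703 ≈ 2.7183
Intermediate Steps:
O(Y, z) = 2*Y
h(K, o) = 1
h(-211, -365)/(-206919) - 1*(-415018)/152674 = 1/(-206919) - 1*(-415018)/152674 = 1*(-1/206919) + 415018*(1/152674) = -1/206919 + 207509/76337 = 42937478434/15795575703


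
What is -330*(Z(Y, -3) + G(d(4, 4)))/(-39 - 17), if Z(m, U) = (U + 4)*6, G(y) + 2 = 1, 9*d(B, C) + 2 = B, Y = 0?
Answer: 825/28 ≈ 29.464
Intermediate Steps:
d(B, C) = -2/9 + B/9
G(y) = -1 (G(y) = -2 + 1 = -1)
Z(m, U) = 24 + 6*U (Z(m, U) = (4 + U)*6 = 24 + 6*U)
-330*(Z(Y, -3) + G(d(4, 4)))/(-39 - 17) = -330*((24 + 6*(-3)) - 1)/(-39 - 17) = -330*((24 - 18) - 1)/(-56) = -330*(6 - 1)*(-1)/56 = -1650*(-1)/56 = -330*(-5/56) = 825/28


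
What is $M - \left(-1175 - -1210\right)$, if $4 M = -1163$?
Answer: $- \frac{1303}{4} \approx -325.75$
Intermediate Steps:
$M = - \frac{1163}{4}$ ($M = \frac{1}{4} \left(-1163\right) = - \frac{1163}{4} \approx -290.75$)
$M - \left(-1175 - -1210\right) = - \frac{1163}{4} - \left(-1175 - -1210\right) = - \frac{1163}{4} - \left(-1175 + 1210\right) = - \frac{1163}{4} - 35 = - \frac{1303}{4}$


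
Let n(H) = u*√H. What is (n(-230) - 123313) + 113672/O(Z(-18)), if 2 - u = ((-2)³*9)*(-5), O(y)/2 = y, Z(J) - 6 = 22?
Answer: -848982/7 - 358*I*√230 ≈ -1.2128e+5 - 5429.3*I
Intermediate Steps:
Z(J) = 28 (Z(J) = 6 + 22 = 28)
O(y) = 2*y
u = -358 (u = 2 - (-2)³*9*(-5) = 2 - (-8*9)*(-5) = 2 - (-72)*(-5) = 2 - 1*360 = 2 - 360 = -358)
n(H) = -358*√H
(n(-230) - 123313) + 113672/O(Z(-18)) = (-358*I*√230 - 123313) + 113672/((2*28)) = (-358*I*√230 - 123313) + 113672/56 = (-358*I*√230 - 123313) + 113672*(1/56) = (-123313 - 358*I*√230) + 14209/7 = -848982/7 - 358*I*√230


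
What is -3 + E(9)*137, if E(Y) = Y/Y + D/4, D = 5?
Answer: 1221/4 ≈ 305.25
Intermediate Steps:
E(Y) = 9/4 (E(Y) = Y/Y + 5/4 = 1 + 5*(¼) = 1 + 5/4 = 9/4)
-3 + E(9)*137 = -3 + (9/4)*137 = -3 + 1233/4 = 1221/4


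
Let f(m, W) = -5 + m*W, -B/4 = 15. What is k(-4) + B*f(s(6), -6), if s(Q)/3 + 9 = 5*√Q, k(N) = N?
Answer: -9424 + 5400*√6 ≈ 3803.2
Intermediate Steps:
B = -60 (B = -4*15 = -60)
s(Q) = -27 + 15*√Q (s(Q) = -27 + 3*(5*√Q) = -27 + 15*√Q)
f(m, W) = -5 + W*m
k(-4) + B*f(s(6), -6) = -4 - 60*(-5 - 6*(-27 + 15*√6)) = -4 - 60*(-5 + (162 - 90*√6)) = -4 - 60*(157 - 90*√6) = -4 + (-9420 + 5400*√6) = -9424 + 5400*√6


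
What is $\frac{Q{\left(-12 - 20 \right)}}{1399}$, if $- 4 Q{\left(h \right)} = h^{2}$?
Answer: $- \frac{256}{1399} \approx -0.18299$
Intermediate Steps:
$Q{\left(h \right)} = - \frac{h^{2}}{4}$
$\frac{Q{\left(-12 - 20 \right)}}{1399} = \frac{\left(- \frac{1}{4}\right) \left(-12 - 20\right)^{2}}{1399} = - \frac{\left(-12 - 20\right)^{2}}{4} \cdot \frac{1}{1399} = - \frac{\left(-32\right)^{2}}{4} \cdot \frac{1}{1399} = \left(- \frac{1}{4}\right) 1024 \cdot \frac{1}{1399} = \left(-256\right) \frac{1}{1399} = - \frac{256}{1399}$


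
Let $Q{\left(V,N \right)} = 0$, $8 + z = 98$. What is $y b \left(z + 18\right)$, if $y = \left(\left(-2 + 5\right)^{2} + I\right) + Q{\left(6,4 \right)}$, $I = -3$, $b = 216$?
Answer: $139968$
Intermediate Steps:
$z = 90$ ($z = -8 + 98 = 90$)
$y = 6$ ($y = \left(\left(-2 + 5\right)^{2} - 3\right) + 0 = \left(3^{2} - 3\right) + 0 = \left(9 - 3\right) + 0 = 6 + 0 = 6$)
$y b \left(z + 18\right) = 6 \cdot 216 \left(90 + 18\right) = 1296 \cdot 108 = 139968$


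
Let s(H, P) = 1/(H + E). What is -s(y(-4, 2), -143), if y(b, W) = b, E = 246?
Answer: -1/242 ≈ -0.0041322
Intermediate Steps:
s(H, P) = 1/(246 + H) (s(H, P) = 1/(H + 246) = 1/(246 + H))
-s(y(-4, 2), -143) = -1/(246 - 4) = -1/242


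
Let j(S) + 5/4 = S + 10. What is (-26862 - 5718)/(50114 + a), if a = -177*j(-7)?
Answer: -130320/199217 ≈ -0.65416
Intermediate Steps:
j(S) = 35/4 + S (j(S) = -5/4 + (S + 10) = -5/4 + (10 + S) = 35/4 + S)
a = -1239/4 (a = -177*(35/4 - 7) = -177*7/4 = -1239/4 ≈ -309.75)
(-26862 - 5718)/(50114 + a) = (-26862 - 5718)/(50114 - 1239/4) = -32580/199217/4 = -32580*4/199217 = -130320/199217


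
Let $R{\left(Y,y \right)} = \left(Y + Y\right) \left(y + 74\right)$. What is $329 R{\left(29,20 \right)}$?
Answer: $1793708$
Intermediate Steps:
$R{\left(Y,y \right)} = 2 Y \left(74 + y\right)$
$329 R{\left(29,20 \right)} = 329 \cdot 2 \cdot 29 \left(74 + 20\right) = 329 \cdot 2 \cdot 29 \cdot 94 = 329 \cdot 5452 = 1793708$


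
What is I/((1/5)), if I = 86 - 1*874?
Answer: -3940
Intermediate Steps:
I = -788 (I = 86 - 874 = -788)
I/((1/5)) = -788/(1/5) = -788/(1*(⅕)) = -788/(⅕) = 5*(-788) = -3940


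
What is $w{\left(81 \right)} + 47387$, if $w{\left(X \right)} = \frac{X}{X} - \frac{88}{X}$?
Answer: $\frac{3838340}{81} \approx 47387.0$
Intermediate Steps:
$w{\left(X \right)} = 1 - \frac{88}{X}$
$w{\left(81 \right)} + 47387 = \frac{-88 + 81}{81} + 47387 = \frac{1}{81} \left(-7\right) + 47387 = - \frac{7}{81} + 47387 = \frac{3838340}{81}$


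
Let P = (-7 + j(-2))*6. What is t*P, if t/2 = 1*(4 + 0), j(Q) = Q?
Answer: -432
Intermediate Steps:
t = 8 (t = 2*(1*(4 + 0)) = 2*(1*4) = 2*4 = 8)
P = -54 (P = (-7 - 2)*6 = -9*6 = -54)
t*P = 8*(-54) = -432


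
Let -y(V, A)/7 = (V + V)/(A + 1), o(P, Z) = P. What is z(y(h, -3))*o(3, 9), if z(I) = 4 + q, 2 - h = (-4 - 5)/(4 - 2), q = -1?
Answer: 9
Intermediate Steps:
h = 13/2 (h = 2 - (-4 - 5)/(4 - 2) = 2 - (-9)/2 = 2 - 1*(-9/2) = 2 + 9/2 = 13/2 ≈ 6.5000)
y(V, A) = -14*V/(1 + A) (y(V, A) = -7*(V + V)/(A + 1) = -7*2*V/(1 + A) = -14*V/(1 + A))
z(I) = 3 (z(I) = 4 - 1 = 3)
z(y(h, -3))*o(3, 9) = 3*3 = 9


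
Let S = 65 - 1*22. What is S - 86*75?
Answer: -6407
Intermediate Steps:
S = 43 (S = 65 - 22 = 43)
S - 86*75 = 43 - 86*75 = 43 - 6450 = -6407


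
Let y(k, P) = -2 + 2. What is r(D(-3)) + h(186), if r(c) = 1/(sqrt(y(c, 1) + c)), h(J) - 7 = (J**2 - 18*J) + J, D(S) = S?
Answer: 31441 - I*sqrt(3)/3 ≈ 31441.0 - 0.57735*I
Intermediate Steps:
y(k, P) = 0
h(J) = 7 + J**2 - 17*J (h(J) = 7 + ((J**2 - 18*J) + J) = 7 + (J**2 - 17*J) = 7 + J**2 - 17*J)
r(c) = 1/sqrt(c) (r(c) = 1/(sqrt(0 + c)) = 1/(sqrt(c)) = 1/sqrt(c))
r(D(-3)) + h(186) = 1/sqrt(-3) + (7 + 186**2 - 17*186) = -I*sqrt(3)/3 + (7 + 34596 - 3162) = -I*sqrt(3)/3 + 31441 = 31441 - I*sqrt(3)/3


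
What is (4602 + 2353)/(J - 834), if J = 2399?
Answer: 1391/313 ≈ 4.4441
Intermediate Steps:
(4602 + 2353)/(J - 834) = (4602 + 2353)/(2399 - 834) = 6955/1565 = 6955*(1/1565) = 1391/313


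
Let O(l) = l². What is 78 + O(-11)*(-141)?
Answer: -16983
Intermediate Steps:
78 + O(-11)*(-141) = 78 + (-11)²*(-141) = 78 + 121*(-141) = 78 - 17061 = -16983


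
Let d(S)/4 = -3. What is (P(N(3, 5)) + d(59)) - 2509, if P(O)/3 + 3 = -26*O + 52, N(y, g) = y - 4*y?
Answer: -1672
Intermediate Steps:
N(y, g) = -3*y
d(S) = -12 (d(S) = 4*(-3) = -12)
P(O) = 147 - 78*O (P(O) = -9 + 3*(-26*O + 52) = -9 + 3*(52 - 26*O) = -9 + (156 - 78*O) = 147 - 78*O)
(P(N(3, 5)) + d(59)) - 2509 = ((147 - (-234)*3) - 12) - 2509 = ((147 - 78*(-9)) - 12) - 2509 = ((147 + 702) - 12) - 2509 = (849 - 12) - 2509 = 837 - 2509 = -1672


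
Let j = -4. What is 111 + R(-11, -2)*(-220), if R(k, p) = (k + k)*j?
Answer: -19249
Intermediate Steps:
R(k, p) = -8*k (R(k, p) = (k + k)*(-4) = (2*k)*(-4) = -8*k)
111 + R(-11, -2)*(-220) = 111 - 8*(-11)*(-220) = 111 + 88*(-220) = 111 - 19360 = -19249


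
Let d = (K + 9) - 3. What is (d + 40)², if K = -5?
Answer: 1681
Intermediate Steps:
d = 1 (d = (-5 + 9) - 3 = 4 - 3 = 1)
(d + 40)² = (1 + 40)² = 41² = 1681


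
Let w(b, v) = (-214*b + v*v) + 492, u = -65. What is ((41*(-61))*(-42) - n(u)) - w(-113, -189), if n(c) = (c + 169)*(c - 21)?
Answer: 53591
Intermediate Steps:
n(c) = (-21 + c)*(169 + c) (n(c) = (169 + c)*(-21 + c) = (-21 + c)*(169 + c))
w(b, v) = 492 + v² - 214*b (w(b, v) = (-214*b + v²) + 492 = (v² - 214*b) + 492 = 492 + v² - 214*b)
((41*(-61))*(-42) - n(u)) - w(-113, -189) = ((41*(-61))*(-42) - (-3549 + (-65)² + 148*(-65))) - (492 + (-189)² - 214*(-113)) = (-2501*(-42) - (-3549 + 4225 - 9620)) - (492 + 35721 + 24182) = (105042 - 1*(-8944)) - 1*60395 = (105042 + 8944) - 60395 = 113986 - 60395 = 53591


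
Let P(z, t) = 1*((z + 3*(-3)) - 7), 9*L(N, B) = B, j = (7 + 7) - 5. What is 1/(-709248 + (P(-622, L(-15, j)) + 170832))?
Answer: -1/539054 ≈ -1.8551e-6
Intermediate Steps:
j = 9 (j = 14 - 5 = 9)
L(N, B) = B/9
P(z, t) = -16 + z (P(z, t) = 1*((z - 9) - 7) = 1*((-9 + z) - 7) = 1*(-16 + z) = -16 + z)
1/(-709248 + (P(-622, L(-15, j)) + 170832)) = 1/(-709248 + ((-16 - 622) + 170832)) = 1/(-709248 + (-638 + 170832)) = 1/(-709248 + 170194) = 1/(-539054) = -1/539054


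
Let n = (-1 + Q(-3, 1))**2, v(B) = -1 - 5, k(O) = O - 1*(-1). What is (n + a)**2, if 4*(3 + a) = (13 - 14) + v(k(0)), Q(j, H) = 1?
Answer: 361/16 ≈ 22.563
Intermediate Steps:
k(O) = 1 + O (k(O) = O + 1 = 1 + O)
v(B) = -6
n = 0 (n = (-1 + 1)**2 = 0**2 = 0)
a = -19/4 (a = -3 + ((13 - 14) - 6)/4 = -3 + (-1 - 6)/4 = -3 + (1/4)*(-7) = -3 - 7/4 = -19/4 ≈ -4.7500)
(n + a)**2 = (0 - 19/4)**2 = (-19/4)**2 = 361/16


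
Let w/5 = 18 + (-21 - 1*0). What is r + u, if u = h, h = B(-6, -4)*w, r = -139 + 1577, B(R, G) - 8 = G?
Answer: 1378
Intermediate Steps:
B(R, G) = 8 + G
w = -15 (w = 5*(18 + (-21 - 1*0)) = 5*(18 + (-21 + 0)) = 5*(18 - 21) = 5*(-3) = -15)
r = 1438
h = -60 (h = (8 - 4)*(-15) = 4*(-15) = -60)
u = -60
r + u = 1438 - 60 = 1378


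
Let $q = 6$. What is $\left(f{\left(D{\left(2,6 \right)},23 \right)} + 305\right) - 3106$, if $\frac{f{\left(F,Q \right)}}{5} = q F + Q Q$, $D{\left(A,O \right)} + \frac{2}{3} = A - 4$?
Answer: $-236$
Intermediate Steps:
$D{\left(A,O \right)} = - \frac{14}{3} + A$ ($D{\left(A,O \right)} = - \frac{2}{3} + \left(A - 4\right) = - \frac{2}{3} + \left(-4 + A\right) = - \frac{14}{3} + A$)
$f{\left(F,Q \right)} = 5 Q^{2} + 30 F$ ($f{\left(F,Q \right)} = 5 \left(6 F + Q Q\right) = 5 \left(6 F + Q^{2}\right) = 5 \left(Q^{2} + 6 F\right) = 5 Q^{2} + 30 F$)
$\left(f{\left(D{\left(2,6 \right)},23 \right)} + 305\right) - 3106 = \left(\left(5 \cdot 23^{2} + 30 \left(- \frac{14}{3} + 2\right)\right) + 305\right) - 3106 = \left(\left(5 \cdot 529 + 30 \left(- \frac{8}{3}\right)\right) + 305\right) - 3106 = \left(\left(2645 - 80\right) + 305\right) - 3106 = \left(2565 + 305\right) - 3106 = 2870 - 3106 = -236$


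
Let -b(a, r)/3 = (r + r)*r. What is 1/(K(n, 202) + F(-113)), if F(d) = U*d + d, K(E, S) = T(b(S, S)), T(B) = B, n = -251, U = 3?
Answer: -1/245276 ≈ -4.0770e-6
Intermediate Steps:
b(a, r) = -6*r**2 (b(a, r) = -3*(r + r)*r = -3*2*r*r = -6*r**2)
K(E, S) = -6*S**2
F(d) = 4*d (F(d) = 3*d + d = 4*d)
1/(K(n, 202) + F(-113)) = 1/(-6*202**2 + 4*(-113)) = 1/(-6*40804 - 452) = 1/(-244824 - 452) = 1/(-245276) = -1/245276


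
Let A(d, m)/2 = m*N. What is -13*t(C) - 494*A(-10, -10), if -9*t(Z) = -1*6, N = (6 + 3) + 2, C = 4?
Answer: 326014/3 ≈ 1.0867e+5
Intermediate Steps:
N = 11 (N = 9 + 2 = 11)
t(Z) = 2/3 (t(Z) = -(-1)*6/9 = -1/9*(-6) = 2/3)
A(d, m) = 22*m (A(d, m) = 2*(m*11) = 2*(11*m) = 22*m)
-13*t(C) - 494*A(-10, -10) = -13*2/3 - 10868*(-10) = -26/3 - 494*(-220) = -26/3 + 108680 = 326014/3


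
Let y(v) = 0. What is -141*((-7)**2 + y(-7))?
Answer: -6909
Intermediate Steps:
-141*((-7)**2 + y(-7)) = -141*((-7)**2 + 0) = -141*(49 + 0) = -141*49 = -6909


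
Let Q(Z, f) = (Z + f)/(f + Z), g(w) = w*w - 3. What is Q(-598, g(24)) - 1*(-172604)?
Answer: 172605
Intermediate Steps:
g(w) = -3 + w² (g(w) = w² - 3 = -3 + w²)
Q(Z, f) = 1 (Q(Z, f) = (Z + f)/(Z + f) = 1)
Q(-598, g(24)) - 1*(-172604) = 1 - 1*(-172604) = 1 + 172604 = 172605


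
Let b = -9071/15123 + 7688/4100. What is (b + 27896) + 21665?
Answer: 768268546706/15501075 ≈ 49562.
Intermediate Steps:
b = 19768631/15501075 (b = -9071*1/15123 + 7688*(1/4100) = -9071/15123 + 1922/1025 = 19768631/15501075 ≈ 1.2753)
(b + 27896) + 21665 = (19768631/15501075 + 27896) + 21665 = 432437756831/15501075 + 21665 = 768268546706/15501075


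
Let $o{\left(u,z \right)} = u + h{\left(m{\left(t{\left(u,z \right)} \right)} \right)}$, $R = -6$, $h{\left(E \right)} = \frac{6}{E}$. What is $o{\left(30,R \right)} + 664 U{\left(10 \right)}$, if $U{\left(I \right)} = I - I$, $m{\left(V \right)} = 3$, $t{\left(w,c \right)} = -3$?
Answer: $32$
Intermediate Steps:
$U{\left(I \right)} = 0$
$o{\left(u,z \right)} = 2 + u$ ($o{\left(u,z \right)} = u + \frac{6}{3} = u + 6 \cdot \frac{1}{3} = u + 2 = 2 + u$)
$o{\left(30,R \right)} + 664 U{\left(10 \right)} = \left(2 + 30\right) + 664 \cdot 0 = 32 + 0 = 32$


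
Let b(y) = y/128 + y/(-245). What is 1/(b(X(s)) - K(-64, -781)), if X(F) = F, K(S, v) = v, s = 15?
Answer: 6272/4898783 ≈ 0.0012803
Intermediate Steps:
b(y) = 117*y/31360 (b(y) = y*(1/128) + y*(-1/245) = y/128 - y/245 = 117*y/31360)
1/(b(X(s)) - K(-64, -781)) = 1/((117/31360)*15 - 1*(-781)) = 1/(351/6272 + 781) = 1/(4898783/6272) = 6272/4898783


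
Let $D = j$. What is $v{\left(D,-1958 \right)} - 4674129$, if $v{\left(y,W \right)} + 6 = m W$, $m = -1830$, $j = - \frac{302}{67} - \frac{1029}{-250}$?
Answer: $-1090995$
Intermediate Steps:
$j = - \frac{6557}{16750}$ ($j = \left(-302\right) \frac{1}{67} - - \frac{1029}{250} = - \frac{302}{67} + \frac{1029}{250} = - \frac{6557}{16750} \approx -0.39146$)
$D = - \frac{6557}{16750} \approx -0.39146$
$v{\left(y,W \right)} = -6 - 1830 W$
$v{\left(D,-1958 \right)} - 4674129 = \left(-6 - -3583140\right) - 4674129 = \left(-6 + 3583140\right) - 4674129 = 3583134 - 4674129 = -1090995$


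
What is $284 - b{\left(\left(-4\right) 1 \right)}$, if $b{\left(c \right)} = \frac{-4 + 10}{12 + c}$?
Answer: $\frac{1133}{4} \approx 283.25$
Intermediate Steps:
$b{\left(c \right)} = \frac{6}{12 + c}$
$284 - b{\left(\left(-4\right) 1 \right)} = 284 - \frac{6}{12 - 4} = 284 - \frac{6}{8} = 284 - 6 \cdot \frac{1}{8} = 284 - \frac{3}{4} = \frac{1133}{4}$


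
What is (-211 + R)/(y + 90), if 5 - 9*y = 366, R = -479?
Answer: -6210/449 ≈ -13.831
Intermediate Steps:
y = -361/9 (y = 5/9 - ⅑*366 = 5/9 - 122/3 = -361/9 ≈ -40.111)
(-211 + R)/(y + 90) = (-211 - 479)/(-361/9 + 90) = -690/(449/9) = (9/449)*(-690) = -6210/449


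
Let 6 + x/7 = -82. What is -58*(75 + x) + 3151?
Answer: 34529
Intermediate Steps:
x = -616 (x = -42 + 7*(-82) = -42 - 574 = -616)
-58*(75 + x) + 3151 = -58*(75 - 616) + 3151 = -58*(-541) + 3151 = -1*(-31378) + 3151 = 31378 + 3151 = 34529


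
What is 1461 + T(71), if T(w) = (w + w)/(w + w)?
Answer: 1462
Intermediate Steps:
T(w) = 1 (T(w) = (2*w)/((2*w)) = (2*w)*(1/(2*w)) = 1)
1461 + T(71) = 1461 + 1 = 1462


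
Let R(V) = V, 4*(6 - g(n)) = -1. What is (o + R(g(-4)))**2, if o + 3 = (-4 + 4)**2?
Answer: 169/16 ≈ 10.563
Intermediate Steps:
g(n) = 25/4 (g(n) = 6 - 1/4*(-1) = 6 + 1/4 = 25/4)
o = -3 (o = -3 + (-4 + 4)**2 = -3 + 0**2 = -3 + 0 = -3)
(o + R(g(-4)))**2 = (-3 + 25/4)**2 = (13/4)**2 = 169/16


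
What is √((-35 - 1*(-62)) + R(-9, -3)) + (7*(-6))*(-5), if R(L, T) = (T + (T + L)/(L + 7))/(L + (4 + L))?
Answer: 210 + 5*√210/14 ≈ 215.18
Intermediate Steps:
R(L, T) = (T + (L + T)/(7 + L))/(4 + 2*L)
√((-35 - 1*(-62)) + R(-9, -3)) + (7*(-6))*(-5) = √((-35 - 1*(-62)) + (-9 + 8*(-3) - 9*(-3))/(2*(14 + (-9)² + 9*(-9)))) + (7*(-6))*(-5) = √((-35 + 62) + (-9 - 24 + 27)/(2*(14 + 81 - 81))) - 42*(-5) = √(27 + (½)*(-6)/14) + 210 = √(27 + (½)*(1/14)*(-6)) + 210 = √(27 - 3/14) + 210 = √(375/14) + 210 = 5*√210/14 + 210 = 210 + 5*√210/14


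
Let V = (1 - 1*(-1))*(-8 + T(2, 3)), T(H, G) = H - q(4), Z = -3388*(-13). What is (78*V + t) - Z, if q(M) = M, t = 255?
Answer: -45349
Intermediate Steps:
Z = 44044
T(H, G) = -4 + H (T(H, G) = H - 1*4 = H - 4 = -4 + H)
V = -20 (V = (1 - 1*(-1))*(-8 + (-4 + 2)) = (1 + 1)*(-8 - 2) = 2*(-10) = -20)
(78*V + t) - Z = (78*(-20) + 255) - 1*44044 = (-1560 + 255) - 44044 = -1305 - 44044 = -45349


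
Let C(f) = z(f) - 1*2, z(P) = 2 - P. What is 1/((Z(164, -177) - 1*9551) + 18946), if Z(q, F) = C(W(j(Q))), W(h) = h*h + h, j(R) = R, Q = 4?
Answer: 1/9375 ≈ 0.00010667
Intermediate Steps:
W(h) = h + h² (W(h) = h² + h = h + h²)
C(f) = -f (C(f) = (2 - f) - 1*2 = (2 - f) - 2 = -f)
Z(q, F) = -20 (Z(q, F) = -4*(1 + 4) = -4*5 = -1*20 = -20)
1/((Z(164, -177) - 1*9551) + 18946) = 1/((-20 - 1*9551) + 18946) = 1/((-20 - 9551) + 18946) = 1/(-9571 + 18946) = 1/9375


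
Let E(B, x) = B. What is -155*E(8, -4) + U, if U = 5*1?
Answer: -1235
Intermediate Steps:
U = 5
-155*E(8, -4) + U = -155*8 + 5 = -1240 + 5 = -1235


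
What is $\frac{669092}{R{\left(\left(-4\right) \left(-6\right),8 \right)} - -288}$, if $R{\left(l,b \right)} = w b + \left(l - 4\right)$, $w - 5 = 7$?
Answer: $\frac{167273}{101} \approx 1656.2$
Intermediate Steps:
$w = 12$ ($w = 5 + 7 = 12$)
$R{\left(l,b \right)} = -4 + l + 12 b$ ($R{\left(l,b \right)} = 12 b + \left(l - 4\right) = 12 b + \left(-4 + l\right) = -4 + l + 12 b$)
$\frac{669092}{R{\left(\left(-4\right) \left(-6\right),8 \right)} - -288} = \frac{669092}{\left(-4 - -24 + 12 \cdot 8\right) - -288} = \frac{669092}{\left(-4 + 24 + 96\right) + 288} = \frac{669092}{116 + 288} = \frac{669092}{404} = 669092 \cdot \frac{1}{404} = \frac{167273}{101}$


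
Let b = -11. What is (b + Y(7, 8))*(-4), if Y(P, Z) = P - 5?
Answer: 36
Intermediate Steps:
Y(P, Z) = -5 + P
(b + Y(7, 8))*(-4) = (-11 + (-5 + 7))*(-4) = (-11 + 2)*(-4) = -9*(-4) = 36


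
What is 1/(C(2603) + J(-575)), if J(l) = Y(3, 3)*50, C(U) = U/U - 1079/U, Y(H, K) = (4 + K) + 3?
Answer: 2603/1303024 ≈ 0.0019977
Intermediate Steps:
Y(H, K) = 7 + K
C(U) = 1 - 1079/U
J(l) = 500 (J(l) = (7 + 3)*50 = 10*50 = 500)
1/(C(2603) + J(-575)) = 1/((-1079 + 2603)/2603 + 500) = 1/((1/2603)*1524 + 500) = 1/(1524/2603 + 500) = 1/(1303024/2603) = 2603/1303024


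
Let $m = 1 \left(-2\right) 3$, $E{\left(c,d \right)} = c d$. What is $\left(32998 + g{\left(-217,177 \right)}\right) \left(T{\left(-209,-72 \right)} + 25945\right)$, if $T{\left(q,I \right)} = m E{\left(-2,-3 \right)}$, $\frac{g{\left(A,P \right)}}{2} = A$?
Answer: $843700676$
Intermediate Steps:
$g{\left(A,P \right)} = 2 A$
$m = -6$ ($m = \left(-2\right) 3 = -6$)
$T{\left(q,I \right)} = -36$ ($T{\left(q,I \right)} = - 6 \left(\left(-2\right) \left(-3\right)\right) = \left(-6\right) 6 = -36$)
$\left(32998 + g{\left(-217,177 \right)}\right) \left(T{\left(-209,-72 \right)} + 25945\right) = \left(32998 + 2 \left(-217\right)\right) \left(-36 + 25945\right) = \left(32998 - 434\right) 25909 = 32564 \cdot 25909 = 843700676$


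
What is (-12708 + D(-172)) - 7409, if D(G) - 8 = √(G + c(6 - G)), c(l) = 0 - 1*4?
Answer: -20109 + 4*I*√11 ≈ -20109.0 + 13.266*I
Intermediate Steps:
c(l) = -4 (c(l) = 0 - 4 = -4)
D(G) = 8 + √(-4 + G) (D(G) = 8 + √(G - 4) = 8 + √(-4 + G))
(-12708 + D(-172)) - 7409 = (-12708 + (8 + √(-4 - 172))) - 7409 = (-12708 + (8 + √(-176))) - 7409 = (-12708 + (8 + 4*I*√11)) - 7409 = (-12700 + 4*I*√11) - 7409 = -20109 + 4*I*√11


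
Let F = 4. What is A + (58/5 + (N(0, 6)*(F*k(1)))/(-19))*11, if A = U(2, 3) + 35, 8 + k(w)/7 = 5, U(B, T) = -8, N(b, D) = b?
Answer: 773/5 ≈ 154.60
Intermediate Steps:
k(w) = -21 (k(w) = -56 + 7*5 = -56 + 35 = -21)
A = 27 (A = -8 + 35 = 27)
A + (58/5 + (N(0, 6)*(F*k(1)))/(-19))*11 = 27 + (58/5 + (0*(4*(-21)))/(-19))*11 = 27 + (58*(⅕) + (0*(-84))*(-1/19))*11 = 27 + (58/5 + 0*(-1/19))*11 = 27 + (58/5 + 0)*11 = 27 + (58/5)*11 = 27 + 638/5 = 773/5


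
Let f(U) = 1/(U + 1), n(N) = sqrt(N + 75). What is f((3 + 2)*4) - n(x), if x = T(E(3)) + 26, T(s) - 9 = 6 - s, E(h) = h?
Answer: 1/21 - sqrt(113) ≈ -10.583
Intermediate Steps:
T(s) = 15 - s (T(s) = 9 + (6 - s) = 15 - s)
x = 38 (x = (15 - 1*3) + 26 = (15 - 3) + 26 = 12 + 26 = 38)
n(N) = sqrt(75 + N)
f(U) = 1/(1 + U)
f((3 + 2)*4) - n(x) = 1/(1 + (3 + 2)*4) - sqrt(75 + 38) = 1/(1 + 5*4) - sqrt(113) = 1/(1 + 20) - sqrt(113) = 1/21 - sqrt(113)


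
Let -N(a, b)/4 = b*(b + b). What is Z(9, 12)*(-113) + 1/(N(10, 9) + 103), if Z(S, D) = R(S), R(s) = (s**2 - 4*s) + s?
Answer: -3325591/545 ≈ -6102.0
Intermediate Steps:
N(a, b) = -8*b**2 (N(a, b) = -4*b*(b + b) = -4*b*2*b = -8*b**2)
R(s) = s**2 - 3*s
Z(S, D) = S*(-3 + S)
Z(9, 12)*(-113) + 1/(N(10, 9) + 103) = (9*(-3 + 9))*(-113) + 1/(-8*9**2 + 103) = (9*6)*(-113) + 1/(-8*81 + 103) = 54*(-113) + 1/(-648 + 103) = -6102 + 1/(-545) = -6102 - 1/545 = -3325591/545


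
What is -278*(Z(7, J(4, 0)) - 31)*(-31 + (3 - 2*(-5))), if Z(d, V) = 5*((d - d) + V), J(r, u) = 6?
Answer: -5004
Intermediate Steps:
Z(d, V) = 5*V (Z(d, V) = 5*(0 + V) = 5*V)
-278*(Z(7, J(4, 0)) - 31)*(-31 + (3 - 2*(-5))) = -278*(5*6 - 31)*(-31 + (3 - 2*(-5))) = -278*(30 - 31)*(-31 + (3 + 10)) = -(-278)*(-31 + 13) = -(-278)*(-18) = -278*18 = -5004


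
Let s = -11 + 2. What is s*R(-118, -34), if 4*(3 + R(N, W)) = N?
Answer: 585/2 ≈ 292.50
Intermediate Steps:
s = -9
R(N, W) = -3 + N/4
s*R(-118, -34) = -9*(-3 + (1/4)*(-118)) = -9*(-3 - 59/2) = -9*(-65/2) = 585/2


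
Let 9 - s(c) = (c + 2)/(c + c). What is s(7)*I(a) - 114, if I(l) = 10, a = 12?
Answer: -213/7 ≈ -30.429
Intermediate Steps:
s(c) = 9 - (2 + c)/(2*c) (s(c) = 9 - (c + 2)/(c + c) = 9 - (2 + c)/(2*c))
s(7)*I(a) - 114 = (17/2 - 1/7)*10 - 114 = (117/14)*10 - 114 = 585/7 - 114 = -213/7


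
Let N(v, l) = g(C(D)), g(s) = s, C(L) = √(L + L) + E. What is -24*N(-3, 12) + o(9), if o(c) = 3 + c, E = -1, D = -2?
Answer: 36 - 48*I ≈ 36.0 - 48.0*I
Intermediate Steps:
C(L) = -1 + √2*√L (C(L) = √(L + L) - 1 = √(2*L) - 1 = √2*√L - 1 = -1 + √2*√L)
N(v, l) = -1 + 2*I (N(v, l) = -1 + √2*√(-2) = -1 + √2*(I*√2) = -1 + 2*I)
-24*N(-3, 12) + o(9) = -24*(-1 + 2*I) + (3 + 9) = (24 - 48*I) + 12 = 36 - 48*I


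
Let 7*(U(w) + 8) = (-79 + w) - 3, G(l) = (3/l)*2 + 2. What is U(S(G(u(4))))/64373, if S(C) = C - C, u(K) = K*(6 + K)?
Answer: -138/450611 ≈ -0.00030625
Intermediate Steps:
G(l) = 2 + 6/l (G(l) = 6/l + 2 = 2 + 6/l)
S(C) = 0
U(w) = -138/7 + w/7 (U(w) = -8 + ((-79 + w) - 3)/7 = -8 + (-82 + w)/7 = -8 + (-82/7 + w/7) = -138/7 + w/7)
U(S(G(u(4))))/64373 = (-138/7 + (1/7)*0)/64373 = (-138/7 + 0)*(1/64373) = -138/7*1/64373 = -138/450611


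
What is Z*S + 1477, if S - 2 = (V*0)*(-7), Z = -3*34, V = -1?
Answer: 1273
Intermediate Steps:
Z = -102
S = 2 (S = 2 - 1*0*(-7) = 2 + 0*(-7) = 2 + 0 = 2)
Z*S + 1477 = -102*2 + 1477 = -204 + 1477 = 1273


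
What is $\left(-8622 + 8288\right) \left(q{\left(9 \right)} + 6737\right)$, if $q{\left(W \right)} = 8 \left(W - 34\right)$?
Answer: $-2183358$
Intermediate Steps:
$q{\left(W \right)} = -272 + 8 W$ ($q{\left(W \right)} = 8 \left(-34 + W\right) = -272 + 8 W$)
$\left(-8622 + 8288\right) \left(q{\left(9 \right)} + 6737\right) = \left(-8622 + 8288\right) \left(\left(-272 + 8 \cdot 9\right) + 6737\right) = - 334 \left(\left(-272 + 72\right) + 6737\right) = - 334 \left(-200 + 6737\right) = \left(-334\right) 6537 = -2183358$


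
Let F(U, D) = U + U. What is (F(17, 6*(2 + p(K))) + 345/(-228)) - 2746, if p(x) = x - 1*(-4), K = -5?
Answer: -206227/76 ≈ -2713.5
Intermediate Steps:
p(x) = 4 + x (p(x) = x + 4 = 4 + x)
F(U, D) = 2*U
(F(17, 6*(2 + p(K))) + 345/(-228)) - 2746 = (2*17 + 345/(-228)) - 2746 = (34 + 345*(-1/228)) - 2746 = (34 - 115/76) - 2746 = 2469/76 - 2746 = -206227/76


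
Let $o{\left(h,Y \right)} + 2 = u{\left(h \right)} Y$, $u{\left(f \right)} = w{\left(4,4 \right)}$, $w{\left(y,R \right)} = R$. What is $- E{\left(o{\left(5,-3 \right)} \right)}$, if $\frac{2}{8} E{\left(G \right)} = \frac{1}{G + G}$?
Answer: $\frac{1}{7} \approx 0.14286$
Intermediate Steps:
$u{\left(f \right)} = 4$
$o{\left(h,Y \right)} = -2 + 4 Y$
$E{\left(G \right)} = \frac{2}{G}$ ($E{\left(G \right)} = \frac{4}{G + G} = \frac{4}{2 G} = 4 \frac{1}{2 G} = \frac{2}{G}$)
$- E{\left(o{\left(5,-3 \right)} \right)} = - \frac{2}{-2 + 4 \left(-3\right)} = - \frac{2}{-2 - 12} = - \frac{2}{-14} = - \frac{2 \left(-1\right)}{14} = \left(-1\right) \left(- \frac{1}{7}\right) = \frac{1}{7}$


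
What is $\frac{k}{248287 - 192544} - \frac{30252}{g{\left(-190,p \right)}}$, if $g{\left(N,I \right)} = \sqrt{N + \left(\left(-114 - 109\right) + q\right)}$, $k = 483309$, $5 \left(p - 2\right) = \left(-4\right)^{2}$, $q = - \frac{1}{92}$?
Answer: $\frac{161103}{18581} + \frac{60504 i \sqrt{873931}}{37997} \approx 8.6703 + 1488.6 i$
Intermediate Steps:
$q = - \frac{1}{92}$ ($q = \left(-1\right) \frac{1}{92} = - \frac{1}{92} \approx -0.01087$)
$p = \frac{26}{5}$ ($p = 2 + \frac{\left(-4\right)^{2}}{5} = 2 + \frac{1}{5} \cdot 16 = 2 + \frac{16}{5} = \frac{26}{5} \approx 5.2$)
$g{\left(N,I \right)} = \sqrt{- \frac{20517}{92} + N}$ ($g{\left(N,I \right)} = \sqrt{N - \frac{20517}{92}} = \sqrt{- \frac{20517}{92} + N}$)
$\frac{k}{248287 - 192544} - \frac{30252}{g{\left(-190,p \right)}} = \frac{483309}{248287 - 192544} - \frac{30252}{\frac{1}{46} \sqrt{-471891 + 2116 \left(-190\right)}} = \frac{483309}{248287 - 192544} - \frac{30252}{\frac{1}{46} \sqrt{-471891 - 402040}} = \frac{483309}{55743} - \frac{30252}{\frac{1}{46} \sqrt{-873931}} = 483309 \cdot \frac{1}{55743} - \frac{30252}{\frac{1}{46} i \sqrt{873931}} = \frac{161103}{18581} - \frac{30252}{\frac{1}{46} i \sqrt{873931}} = \frac{161103}{18581} - 30252 \left(- \frac{2 i \sqrt{873931}}{37997}\right) = \frac{161103}{18581} + \frac{60504 i \sqrt{873931}}{37997}$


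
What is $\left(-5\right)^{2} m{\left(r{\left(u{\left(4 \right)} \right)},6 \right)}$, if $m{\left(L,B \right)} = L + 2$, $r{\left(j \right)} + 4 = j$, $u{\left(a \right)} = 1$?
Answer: $-25$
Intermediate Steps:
$r{\left(j \right)} = -4 + j$
$m{\left(L,B \right)} = 2 + L$
$\left(-5\right)^{2} m{\left(r{\left(u{\left(4 \right)} \right)},6 \right)} = \left(-5\right)^{2} \left(2 + \left(-4 + 1\right)\right) = 25 \left(2 - 3\right) = 25 \left(-1\right) = -25$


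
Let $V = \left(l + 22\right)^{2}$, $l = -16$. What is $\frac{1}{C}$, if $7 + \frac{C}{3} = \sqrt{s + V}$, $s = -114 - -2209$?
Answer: $\frac{7}{6246} + \frac{\sqrt{2131}}{6246} \approx 0.0085115$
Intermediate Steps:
$s = 2095$ ($s = -114 + 2209 = 2095$)
$V = 36$ ($V = \left(-16 + 22\right)^{2} = 6^{2} = 36$)
$C = -21 + 3 \sqrt{2131}$ ($C = -21 + 3 \sqrt{2095 + 36} = -21 + 3 \sqrt{2131} \approx 117.49$)
$\frac{1}{C} = \frac{1}{-21 + 3 \sqrt{2131}}$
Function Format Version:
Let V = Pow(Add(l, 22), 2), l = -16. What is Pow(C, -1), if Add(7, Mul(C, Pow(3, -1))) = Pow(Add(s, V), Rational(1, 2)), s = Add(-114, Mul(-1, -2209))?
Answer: Add(Rational(7, 6246), Mul(Rational(1, 6246), Pow(2131, Rational(1, 2)))) ≈ 0.0085115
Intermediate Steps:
s = 2095 (s = Add(-114, 2209) = 2095)
V = 36 (V = Pow(Add(-16, 22), 2) = Pow(6, 2) = 36)
C = Add(-21, Mul(3, Pow(2131, Rational(1, 2)))) (C = Add(-21, Mul(3, Pow(Add(2095, 36), Rational(1, 2)))) = Add(-21, Mul(3, Pow(2131, Rational(1, 2)))) ≈ 117.49)
Pow(C, -1) = Pow(Add(-21, Mul(3, Pow(2131, Rational(1, 2)))), -1)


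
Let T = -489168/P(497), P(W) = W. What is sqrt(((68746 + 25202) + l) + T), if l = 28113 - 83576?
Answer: sqrt(9263024869)/497 ≈ 193.65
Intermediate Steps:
l = -55463
T = -489168/497 ≈ -984.24
sqrt(((68746 + 25202) + l) + T) = sqrt(((68746 + 25202) - 55463) - 489168/497) = sqrt((93948 - 55463) - 489168/497) = sqrt(38485 - 489168/497) = sqrt(18637877/497) = sqrt(9263024869)/497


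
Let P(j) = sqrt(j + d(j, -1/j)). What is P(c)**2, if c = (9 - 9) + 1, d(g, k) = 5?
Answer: 6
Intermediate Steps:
c = 1 (c = 0 + 1 = 1)
P(j) = sqrt(5 + j) (P(j) = sqrt(j + 5) = sqrt(5 + j))
P(c)**2 = (sqrt(5 + 1))**2 = (sqrt(6))**2 = 6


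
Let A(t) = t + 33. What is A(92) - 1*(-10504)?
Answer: 10629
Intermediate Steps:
A(t) = 33 + t
A(92) - 1*(-10504) = (33 + 92) - 1*(-10504) = 125 + 10504 = 10629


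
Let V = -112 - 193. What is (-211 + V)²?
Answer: 266256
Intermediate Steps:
V = -305
(-211 + V)² = (-211 - 305)² = (-516)² = 266256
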